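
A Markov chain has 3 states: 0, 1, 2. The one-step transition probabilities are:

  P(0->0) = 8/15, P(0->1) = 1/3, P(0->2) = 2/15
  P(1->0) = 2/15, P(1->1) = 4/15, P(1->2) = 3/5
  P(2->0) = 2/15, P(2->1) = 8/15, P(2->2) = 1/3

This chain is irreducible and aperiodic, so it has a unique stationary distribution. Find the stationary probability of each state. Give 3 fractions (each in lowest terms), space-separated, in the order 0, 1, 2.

Answer: 2/9 22/57 67/171

Derivation:
The stationary distribution satisfies pi = pi * P, i.e.:
  pi_0 = 8/15*pi_0 + 2/15*pi_1 + 2/15*pi_2
  pi_1 = 1/3*pi_0 + 4/15*pi_1 + 8/15*pi_2
  pi_2 = 2/15*pi_0 + 3/5*pi_1 + 1/3*pi_2
with normalization: pi_0 + pi_1 + pi_2 = 1.

Using the first 2 balance equations plus normalization, the linear system A*pi = b is:
  [-7/15, 2/15, 2/15] . pi = 0
  [1/3, -11/15, 8/15] . pi = 0
  [1, 1, 1] . pi = 1

Solving yields:
  pi_0 = 2/9
  pi_1 = 22/57
  pi_2 = 67/171

Verification (pi * P):
  2/9*8/15 + 22/57*2/15 + 67/171*2/15 = 2/9 = pi_0  (ok)
  2/9*1/3 + 22/57*4/15 + 67/171*8/15 = 22/57 = pi_1  (ok)
  2/9*2/15 + 22/57*3/5 + 67/171*1/3 = 67/171 = pi_2  (ok)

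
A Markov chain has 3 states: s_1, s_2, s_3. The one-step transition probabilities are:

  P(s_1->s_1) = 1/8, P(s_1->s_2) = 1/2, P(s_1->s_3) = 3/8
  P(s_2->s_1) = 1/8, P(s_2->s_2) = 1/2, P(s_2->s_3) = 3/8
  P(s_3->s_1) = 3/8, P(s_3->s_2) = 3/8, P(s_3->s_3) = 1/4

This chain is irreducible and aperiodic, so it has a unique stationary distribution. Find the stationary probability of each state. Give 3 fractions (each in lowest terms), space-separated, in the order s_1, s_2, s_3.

The stationary distribution satisfies pi = pi * P, i.e.:
  pi_s_1 = 1/8*pi_s_1 + 1/8*pi_s_2 + 3/8*pi_s_3
  pi_s_2 = 1/2*pi_s_1 + 1/2*pi_s_2 + 3/8*pi_s_3
  pi_s_3 = 3/8*pi_s_1 + 3/8*pi_s_2 + 1/4*pi_s_3
with normalization: pi_s_1 + pi_s_2 + pi_s_3 = 1.

Using the first 2 balance equations plus normalization, the linear system A*pi = b is:
  [-7/8, 1/8, 3/8] . pi = 0
  [1/2, -1/2, 3/8] . pi = 0
  [1, 1, 1] . pi = 1

Solving yields:
  pi_s_1 = 5/24
  pi_s_2 = 11/24
  pi_s_3 = 1/3

Verification (pi * P):
  5/24*1/8 + 11/24*1/8 + 1/3*3/8 = 5/24 = pi_s_1  (ok)
  5/24*1/2 + 11/24*1/2 + 1/3*3/8 = 11/24 = pi_s_2  (ok)
  5/24*3/8 + 11/24*3/8 + 1/3*1/4 = 1/3 = pi_s_3  (ok)

Answer: 5/24 11/24 1/3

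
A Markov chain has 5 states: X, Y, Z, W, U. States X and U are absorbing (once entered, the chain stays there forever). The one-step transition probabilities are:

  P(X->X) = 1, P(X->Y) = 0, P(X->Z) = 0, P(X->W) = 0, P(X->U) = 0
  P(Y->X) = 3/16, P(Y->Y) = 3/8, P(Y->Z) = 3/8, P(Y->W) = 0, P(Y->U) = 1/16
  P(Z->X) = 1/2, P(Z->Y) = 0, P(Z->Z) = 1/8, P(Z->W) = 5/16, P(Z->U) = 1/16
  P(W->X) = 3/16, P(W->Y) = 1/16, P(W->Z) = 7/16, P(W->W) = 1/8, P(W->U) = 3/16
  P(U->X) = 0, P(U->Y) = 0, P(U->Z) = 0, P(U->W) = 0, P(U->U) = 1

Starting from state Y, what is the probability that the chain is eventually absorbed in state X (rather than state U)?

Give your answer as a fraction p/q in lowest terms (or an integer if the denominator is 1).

Answer: 249/316

Derivation:
Let a_i = P(absorbed in X | start in state i).
Boundary conditions: a_X = 1, a_U = 0.
For each transient state i, a_i = sum_j P(i->j) * a_j:
  a_Y = 3/16*a_X + 3/8*a_Y + 3/8*a_Z + 0*a_W + 1/16*a_U
  a_Z = 1/2*a_X + 0*a_Y + 1/8*a_Z + 5/16*a_W + 1/16*a_U
  a_W = 3/16*a_X + 1/16*a_Y + 7/16*a_Z + 1/8*a_W + 3/16*a_U

Substituting a_X = 1 and a_U = 0, rearrange to (I - Q) a = r where r[i] = P(i -> X):
  [5/8, -3/8, 0] . (a_Y, a_Z, a_W) = 3/16
  [0, 7/8, -5/16] . (a_Y, a_Z, a_W) = 1/2
  [-1/16, -7/16, 7/8] . (a_Y, a_Z, a_W) = 3/16

Solving yields:
  a_Y = 249/316
  a_Z = 257/316
  a_W = 107/158

Starting state is Y, so the absorption probability is a_Y = 249/316.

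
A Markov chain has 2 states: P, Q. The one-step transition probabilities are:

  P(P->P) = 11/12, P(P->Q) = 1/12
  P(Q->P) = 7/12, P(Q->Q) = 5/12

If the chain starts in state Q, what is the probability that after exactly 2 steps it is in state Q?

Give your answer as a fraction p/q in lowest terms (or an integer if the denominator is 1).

Computing P^2 by repeated multiplication:
P^1 =
  P: [11/12, 1/12]
  Q: [7/12, 5/12]
P^2 =
  P: [8/9, 1/9]
  Q: [7/9, 2/9]

(P^2)[Q -> Q] = 2/9

Answer: 2/9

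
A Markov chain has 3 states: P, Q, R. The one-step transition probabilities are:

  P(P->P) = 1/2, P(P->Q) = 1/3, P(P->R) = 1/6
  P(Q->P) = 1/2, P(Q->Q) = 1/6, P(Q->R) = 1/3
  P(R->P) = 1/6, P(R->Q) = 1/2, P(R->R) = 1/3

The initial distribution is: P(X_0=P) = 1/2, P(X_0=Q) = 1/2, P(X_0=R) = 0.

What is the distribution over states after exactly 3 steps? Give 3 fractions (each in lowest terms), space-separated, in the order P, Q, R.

Answer: 5/12 23/72 19/72

Derivation:
Propagating the distribution step by step (d_{t+1} = d_t * P):
d_0 = (P=1/2, Q=1/2, R=0)
  d_1[P] = 1/2*1/2 + 1/2*1/2 + 0*1/6 = 1/2
  d_1[Q] = 1/2*1/3 + 1/2*1/6 + 0*1/2 = 1/4
  d_1[R] = 1/2*1/6 + 1/2*1/3 + 0*1/3 = 1/4
d_1 = (P=1/2, Q=1/4, R=1/4)
  d_2[P] = 1/2*1/2 + 1/4*1/2 + 1/4*1/6 = 5/12
  d_2[Q] = 1/2*1/3 + 1/4*1/6 + 1/4*1/2 = 1/3
  d_2[R] = 1/2*1/6 + 1/4*1/3 + 1/4*1/3 = 1/4
d_2 = (P=5/12, Q=1/3, R=1/4)
  d_3[P] = 5/12*1/2 + 1/3*1/2 + 1/4*1/6 = 5/12
  d_3[Q] = 5/12*1/3 + 1/3*1/6 + 1/4*1/2 = 23/72
  d_3[R] = 5/12*1/6 + 1/3*1/3 + 1/4*1/3 = 19/72
d_3 = (P=5/12, Q=23/72, R=19/72)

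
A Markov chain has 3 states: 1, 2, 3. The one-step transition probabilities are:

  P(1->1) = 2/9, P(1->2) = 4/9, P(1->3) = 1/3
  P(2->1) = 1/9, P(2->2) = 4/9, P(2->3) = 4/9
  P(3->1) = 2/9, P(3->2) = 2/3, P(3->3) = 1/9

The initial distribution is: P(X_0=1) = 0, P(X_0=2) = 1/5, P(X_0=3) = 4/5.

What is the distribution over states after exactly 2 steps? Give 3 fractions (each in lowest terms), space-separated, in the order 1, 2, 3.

Propagating the distribution step by step (d_{t+1} = d_t * P):
d_0 = (1=0, 2=1/5, 3=4/5)
  d_1[1] = 0*2/9 + 1/5*1/9 + 4/5*2/9 = 1/5
  d_1[2] = 0*4/9 + 1/5*4/9 + 4/5*2/3 = 28/45
  d_1[3] = 0*1/3 + 1/5*4/9 + 4/5*1/9 = 8/45
d_1 = (1=1/5, 2=28/45, 3=8/45)
  d_2[1] = 1/5*2/9 + 28/45*1/9 + 8/45*2/9 = 62/405
  d_2[2] = 1/5*4/9 + 28/45*4/9 + 8/45*2/3 = 196/405
  d_2[3] = 1/5*1/3 + 28/45*4/9 + 8/45*1/9 = 49/135
d_2 = (1=62/405, 2=196/405, 3=49/135)

Answer: 62/405 196/405 49/135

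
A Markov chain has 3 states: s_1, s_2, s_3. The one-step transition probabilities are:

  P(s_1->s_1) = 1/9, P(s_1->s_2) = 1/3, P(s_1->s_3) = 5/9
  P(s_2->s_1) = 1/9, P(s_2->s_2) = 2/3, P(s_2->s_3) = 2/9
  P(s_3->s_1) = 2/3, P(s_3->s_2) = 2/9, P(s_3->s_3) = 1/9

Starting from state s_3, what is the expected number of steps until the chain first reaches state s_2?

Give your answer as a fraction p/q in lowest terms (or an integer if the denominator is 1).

Answer: 63/17

Derivation:
Let h_i = expected steps to first reach s_2 from state i.
Boundary: h_s_2 = 0.
First-step equations for the other states:
  h_s_1 = 1 + 1/9*h_s_1 + 1/3*h_s_2 + 5/9*h_s_3
  h_s_3 = 1 + 2/3*h_s_1 + 2/9*h_s_2 + 1/9*h_s_3

Substituting h_s_2 = 0 and rearranging gives the linear system (I - Q) h = 1:
  [8/9, -5/9] . (h_s_1, h_s_3) = 1
  [-2/3, 8/9] . (h_s_1, h_s_3) = 1

Solving yields:
  h_s_1 = 117/34
  h_s_3 = 63/17

Starting state is s_3, so the expected hitting time is h_s_3 = 63/17.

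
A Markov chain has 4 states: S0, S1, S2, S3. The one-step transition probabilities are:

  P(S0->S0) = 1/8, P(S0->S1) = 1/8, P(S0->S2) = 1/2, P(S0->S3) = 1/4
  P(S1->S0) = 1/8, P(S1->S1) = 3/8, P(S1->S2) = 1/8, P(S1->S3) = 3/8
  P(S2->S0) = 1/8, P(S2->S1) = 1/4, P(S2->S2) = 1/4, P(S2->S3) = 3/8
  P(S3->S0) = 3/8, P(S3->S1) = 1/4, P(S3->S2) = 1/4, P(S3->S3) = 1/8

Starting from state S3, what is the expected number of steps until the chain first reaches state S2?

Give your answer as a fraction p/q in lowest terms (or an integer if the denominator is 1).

Let h_i = expected steps to first reach S2 from state i.
Boundary: h_S2 = 0.
First-step equations for the other states:
  h_S0 = 1 + 1/8*h_S0 + 1/8*h_S1 + 1/2*h_S2 + 1/4*h_S3
  h_S1 = 1 + 1/8*h_S0 + 3/8*h_S1 + 1/8*h_S2 + 3/8*h_S3
  h_S3 = 1 + 3/8*h_S0 + 1/4*h_S1 + 1/4*h_S2 + 1/8*h_S3

Substituting h_S2 = 0 and rearranging gives the linear system (I - Q) h = 1:
  [7/8, -1/8, -1/4] . (h_S0, h_S1, h_S3) = 1
  [-1/8, 5/8, -3/8] . (h_S0, h_S1, h_S3) = 1
  [-3/8, -1/4, 7/8] . (h_S0, h_S1, h_S3) = 1

Solving yields:
  h_S0 = 424/153
  h_S1 = 656/153
  h_S3 = 32/9

Starting state is S3, so the expected hitting time is h_S3 = 32/9.

Answer: 32/9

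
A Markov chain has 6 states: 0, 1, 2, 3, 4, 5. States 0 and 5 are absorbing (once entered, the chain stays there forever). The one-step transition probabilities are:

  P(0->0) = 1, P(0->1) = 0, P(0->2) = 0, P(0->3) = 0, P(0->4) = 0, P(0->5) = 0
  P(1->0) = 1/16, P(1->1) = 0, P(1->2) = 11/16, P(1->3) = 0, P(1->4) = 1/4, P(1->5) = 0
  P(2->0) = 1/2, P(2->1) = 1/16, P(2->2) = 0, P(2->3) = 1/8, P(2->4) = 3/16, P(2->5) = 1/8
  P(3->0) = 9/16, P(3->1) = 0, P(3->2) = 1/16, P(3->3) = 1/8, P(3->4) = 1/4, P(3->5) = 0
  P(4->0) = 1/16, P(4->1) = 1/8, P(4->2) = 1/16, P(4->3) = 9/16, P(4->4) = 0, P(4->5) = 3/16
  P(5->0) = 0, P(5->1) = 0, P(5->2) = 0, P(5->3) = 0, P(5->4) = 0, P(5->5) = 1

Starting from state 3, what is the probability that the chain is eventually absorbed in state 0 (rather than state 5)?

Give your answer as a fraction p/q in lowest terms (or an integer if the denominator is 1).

Answer: 9363/10337

Derivation:
Let a_i = P(absorbed in 0 | start in state i).
Boundary conditions: a_0 = 1, a_5 = 0.
For each transient state i, a_i = sum_j P(i->j) * a_j:
  a_1 = 1/16*a_0 + 0*a_1 + 11/16*a_2 + 0*a_3 + 1/4*a_4 + 0*a_5
  a_2 = 1/2*a_0 + 1/16*a_1 + 0*a_2 + 1/8*a_3 + 3/16*a_4 + 1/8*a_5
  a_3 = 9/16*a_0 + 0*a_1 + 1/16*a_2 + 1/8*a_3 + 1/4*a_4 + 0*a_5
  a_4 = 1/16*a_0 + 1/8*a_1 + 1/16*a_2 + 9/16*a_3 + 0*a_4 + 3/16*a_5

Substituting a_0 = 1 and a_5 = 0, rearrange to (I - Q) a = r where r[i] = P(i -> 0):
  [1, -11/16, 0, -1/4] . (a_1, a_2, a_3, a_4) = 1/16
  [-1/16, 1, -1/8, -3/16] . (a_1, a_2, a_3, a_4) = 1/2
  [0, -1/16, 7/8, -1/4] . (a_1, a_2, a_3, a_4) = 9/16
  [-1/8, -1/16, -9/16, 1] . (a_1, a_2, a_3, a_4) = 1/16

Solving yields:
  a_1 = 16357/20674
  a_2 = 8247/10337
  a_3 = 9363/10337
  a_4 = 14901/20674

Starting state is 3, so the absorption probability is a_3 = 9363/10337.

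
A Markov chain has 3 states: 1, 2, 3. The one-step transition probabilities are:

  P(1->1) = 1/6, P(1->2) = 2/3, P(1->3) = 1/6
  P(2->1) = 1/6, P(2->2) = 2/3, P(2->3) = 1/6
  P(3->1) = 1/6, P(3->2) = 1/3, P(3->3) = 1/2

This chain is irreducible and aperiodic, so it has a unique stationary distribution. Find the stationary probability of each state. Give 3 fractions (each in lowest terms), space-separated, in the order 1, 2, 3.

Answer: 1/6 7/12 1/4

Derivation:
The stationary distribution satisfies pi = pi * P, i.e.:
  pi_1 = 1/6*pi_1 + 1/6*pi_2 + 1/6*pi_3
  pi_2 = 2/3*pi_1 + 2/3*pi_2 + 1/3*pi_3
  pi_3 = 1/6*pi_1 + 1/6*pi_2 + 1/2*pi_3
with normalization: pi_1 + pi_2 + pi_3 = 1.

Using the first 2 balance equations plus normalization, the linear system A*pi = b is:
  [-5/6, 1/6, 1/6] . pi = 0
  [2/3, -1/3, 1/3] . pi = 0
  [1, 1, 1] . pi = 1

Solving yields:
  pi_1 = 1/6
  pi_2 = 7/12
  pi_3 = 1/4

Verification (pi * P):
  1/6*1/6 + 7/12*1/6 + 1/4*1/6 = 1/6 = pi_1  (ok)
  1/6*2/3 + 7/12*2/3 + 1/4*1/3 = 7/12 = pi_2  (ok)
  1/6*1/6 + 7/12*1/6 + 1/4*1/2 = 1/4 = pi_3  (ok)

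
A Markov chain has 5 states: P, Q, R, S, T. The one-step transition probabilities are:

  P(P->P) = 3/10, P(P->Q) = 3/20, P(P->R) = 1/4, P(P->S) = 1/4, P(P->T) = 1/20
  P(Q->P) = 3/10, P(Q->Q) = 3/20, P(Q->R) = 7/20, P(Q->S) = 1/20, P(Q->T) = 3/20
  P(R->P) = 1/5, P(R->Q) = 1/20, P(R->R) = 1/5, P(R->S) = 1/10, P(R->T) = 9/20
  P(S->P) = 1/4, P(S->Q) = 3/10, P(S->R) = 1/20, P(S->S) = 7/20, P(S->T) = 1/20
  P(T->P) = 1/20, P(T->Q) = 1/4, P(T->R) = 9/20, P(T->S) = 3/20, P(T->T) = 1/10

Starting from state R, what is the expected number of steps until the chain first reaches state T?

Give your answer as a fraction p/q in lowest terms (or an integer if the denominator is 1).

Let h_i = expected steps to first reach T from state i.
Boundary: h_T = 0.
First-step equations for the other states:
  h_P = 1 + 3/10*h_P + 3/20*h_Q + 1/4*h_R + 1/4*h_S + 1/20*h_T
  h_Q = 1 + 3/10*h_P + 3/20*h_Q + 7/20*h_R + 1/20*h_S + 3/20*h_T
  h_R = 1 + 1/5*h_P + 1/20*h_Q + 1/5*h_R + 1/10*h_S + 9/20*h_T
  h_S = 1 + 1/4*h_P + 3/10*h_Q + 1/20*h_R + 7/20*h_S + 1/20*h_T

Substituting h_T = 0 and rearranging gives the linear system (I - Q) h = 1:
  [7/10, -3/20, -1/4, -1/4] . (h_P, h_Q, h_R, h_S) = 1
  [-3/10, 17/20, -7/20, -1/20] . (h_P, h_Q, h_R, h_S) = 1
  [-1/5, -1/20, 4/5, -1/10] . (h_P, h_Q, h_R, h_S) = 1
  [-1/4, -3/10, -1/20, 13/20] . (h_P, h_Q, h_R, h_S) = 1

Solving yields:
  h_P = 76940/11659
  h_Q = 65460/11659
  h_R = 48080/11659
  h_S = 81440/11659

Starting state is R, so the expected hitting time is h_R = 48080/11659.

Answer: 48080/11659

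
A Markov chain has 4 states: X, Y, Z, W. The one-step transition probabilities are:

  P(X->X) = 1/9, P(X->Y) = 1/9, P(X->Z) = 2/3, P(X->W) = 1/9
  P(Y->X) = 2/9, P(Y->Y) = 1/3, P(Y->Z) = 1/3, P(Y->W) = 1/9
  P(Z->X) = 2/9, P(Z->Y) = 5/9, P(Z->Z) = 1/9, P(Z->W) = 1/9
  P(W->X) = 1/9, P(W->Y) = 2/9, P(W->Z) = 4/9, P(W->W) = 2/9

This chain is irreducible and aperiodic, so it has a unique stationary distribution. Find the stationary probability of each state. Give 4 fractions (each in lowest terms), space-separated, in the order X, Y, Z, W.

Answer: 3/16 31/88 59/176 1/8

Derivation:
The stationary distribution satisfies pi = pi * P, i.e.:
  pi_X = 1/9*pi_X + 2/9*pi_Y + 2/9*pi_Z + 1/9*pi_W
  pi_Y = 1/9*pi_X + 1/3*pi_Y + 5/9*pi_Z + 2/9*pi_W
  pi_Z = 2/3*pi_X + 1/3*pi_Y + 1/9*pi_Z + 4/9*pi_W
  pi_W = 1/9*pi_X + 1/9*pi_Y + 1/9*pi_Z + 2/9*pi_W
with normalization: pi_X + pi_Y + pi_Z + pi_W = 1.

Using the first 3 balance equations plus normalization, the linear system A*pi = b is:
  [-8/9, 2/9, 2/9, 1/9] . pi = 0
  [1/9, -2/3, 5/9, 2/9] . pi = 0
  [2/3, 1/3, -8/9, 4/9] . pi = 0
  [1, 1, 1, 1] . pi = 1

Solving yields:
  pi_X = 3/16
  pi_Y = 31/88
  pi_Z = 59/176
  pi_W = 1/8

Verification (pi * P):
  3/16*1/9 + 31/88*2/9 + 59/176*2/9 + 1/8*1/9 = 3/16 = pi_X  (ok)
  3/16*1/9 + 31/88*1/3 + 59/176*5/9 + 1/8*2/9 = 31/88 = pi_Y  (ok)
  3/16*2/3 + 31/88*1/3 + 59/176*1/9 + 1/8*4/9 = 59/176 = pi_Z  (ok)
  3/16*1/9 + 31/88*1/9 + 59/176*1/9 + 1/8*2/9 = 1/8 = pi_W  (ok)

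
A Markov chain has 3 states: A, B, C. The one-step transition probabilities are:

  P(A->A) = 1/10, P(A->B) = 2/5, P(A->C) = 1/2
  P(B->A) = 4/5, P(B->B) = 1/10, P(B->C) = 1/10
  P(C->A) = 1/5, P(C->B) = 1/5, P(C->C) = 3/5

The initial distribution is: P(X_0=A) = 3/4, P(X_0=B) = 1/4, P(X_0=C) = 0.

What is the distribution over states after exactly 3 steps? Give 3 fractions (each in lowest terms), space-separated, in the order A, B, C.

Propagating the distribution step by step (d_{t+1} = d_t * P):
d_0 = (A=3/4, B=1/4, C=0)
  d_1[A] = 3/4*1/10 + 1/4*4/5 + 0*1/5 = 11/40
  d_1[B] = 3/4*2/5 + 1/4*1/10 + 0*1/5 = 13/40
  d_1[C] = 3/4*1/2 + 1/4*1/10 + 0*3/5 = 2/5
d_1 = (A=11/40, B=13/40, C=2/5)
  d_2[A] = 11/40*1/10 + 13/40*4/5 + 2/5*1/5 = 147/400
  d_2[B] = 11/40*2/5 + 13/40*1/10 + 2/5*1/5 = 89/400
  d_2[C] = 11/40*1/2 + 13/40*1/10 + 2/5*3/5 = 41/100
d_2 = (A=147/400, B=89/400, C=41/100)
  d_3[A] = 147/400*1/10 + 89/400*4/5 + 41/100*1/5 = 1187/4000
  d_3[B] = 147/400*2/5 + 89/400*1/10 + 41/100*1/5 = 201/800
  d_3[C] = 147/400*1/2 + 89/400*1/10 + 41/100*3/5 = 113/250
d_3 = (A=1187/4000, B=201/800, C=113/250)

Answer: 1187/4000 201/800 113/250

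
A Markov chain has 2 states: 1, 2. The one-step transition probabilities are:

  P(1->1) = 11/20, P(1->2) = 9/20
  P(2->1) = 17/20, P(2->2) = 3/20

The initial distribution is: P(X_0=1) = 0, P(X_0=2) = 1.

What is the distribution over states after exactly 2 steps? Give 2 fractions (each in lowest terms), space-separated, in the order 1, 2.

Propagating the distribution step by step (d_{t+1} = d_t * P):
d_0 = (1=0, 2=1)
  d_1[1] = 0*11/20 + 1*17/20 = 17/20
  d_1[2] = 0*9/20 + 1*3/20 = 3/20
d_1 = (1=17/20, 2=3/20)
  d_2[1] = 17/20*11/20 + 3/20*17/20 = 119/200
  d_2[2] = 17/20*9/20 + 3/20*3/20 = 81/200
d_2 = (1=119/200, 2=81/200)

Answer: 119/200 81/200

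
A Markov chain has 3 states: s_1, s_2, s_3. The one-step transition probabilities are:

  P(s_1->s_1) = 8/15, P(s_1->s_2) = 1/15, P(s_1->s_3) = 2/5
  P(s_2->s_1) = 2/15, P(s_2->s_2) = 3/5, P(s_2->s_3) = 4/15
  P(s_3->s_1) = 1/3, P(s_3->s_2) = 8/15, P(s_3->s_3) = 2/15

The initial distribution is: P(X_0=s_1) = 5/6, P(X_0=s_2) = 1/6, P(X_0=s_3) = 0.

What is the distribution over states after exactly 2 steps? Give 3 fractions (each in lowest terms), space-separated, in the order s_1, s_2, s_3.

Propagating the distribution step by step (d_{t+1} = d_t * P):
d_0 = (s_1=5/6, s_2=1/6, s_3=0)
  d_1[s_1] = 5/6*8/15 + 1/6*2/15 + 0*1/3 = 7/15
  d_1[s_2] = 5/6*1/15 + 1/6*3/5 + 0*8/15 = 7/45
  d_1[s_3] = 5/6*2/5 + 1/6*4/15 + 0*2/15 = 17/45
d_1 = (s_1=7/15, s_2=7/45, s_3=17/45)
  d_2[s_1] = 7/15*8/15 + 7/45*2/15 + 17/45*1/3 = 89/225
  d_2[s_2] = 7/15*1/15 + 7/45*3/5 + 17/45*8/15 = 44/135
  d_2[s_3] = 7/15*2/5 + 7/45*4/15 + 17/45*2/15 = 188/675
d_2 = (s_1=89/225, s_2=44/135, s_3=188/675)

Answer: 89/225 44/135 188/675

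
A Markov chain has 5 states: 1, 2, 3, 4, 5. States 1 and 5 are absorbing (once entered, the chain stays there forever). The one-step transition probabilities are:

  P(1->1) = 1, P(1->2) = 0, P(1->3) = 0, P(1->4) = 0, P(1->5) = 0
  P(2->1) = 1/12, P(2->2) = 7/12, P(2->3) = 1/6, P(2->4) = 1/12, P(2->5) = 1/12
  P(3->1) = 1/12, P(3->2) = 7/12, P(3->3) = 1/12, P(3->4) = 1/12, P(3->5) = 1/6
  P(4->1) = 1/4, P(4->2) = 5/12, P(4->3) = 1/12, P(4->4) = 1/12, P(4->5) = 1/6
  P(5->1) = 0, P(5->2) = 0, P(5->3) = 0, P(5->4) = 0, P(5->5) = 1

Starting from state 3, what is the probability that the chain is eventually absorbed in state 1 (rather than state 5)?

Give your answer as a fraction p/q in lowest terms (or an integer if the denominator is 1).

Let a_i = P(absorbed in 1 | start in state i).
Boundary conditions: a_1 = 1, a_5 = 0.
For each transient state i, a_i = sum_j P(i->j) * a_j:
  a_2 = 1/12*a_1 + 7/12*a_2 + 1/6*a_3 + 1/12*a_4 + 1/12*a_5
  a_3 = 1/12*a_1 + 7/12*a_2 + 1/12*a_3 + 1/12*a_4 + 1/6*a_5
  a_4 = 1/4*a_1 + 5/12*a_2 + 1/12*a_3 + 1/12*a_4 + 1/6*a_5

Substituting a_1 = 1 and a_5 = 0, rearrange to (I - Q) a = r where r[i] = P(i -> 1):
  [5/12, -1/6, -1/12] . (a_2, a_3, a_4) = 1/12
  [-7/12, 11/12, -1/12] . (a_2, a_3, a_4) = 1/12
  [-5/12, -1/12, 11/12] . (a_2, a_3, a_4) = 1/4

Solving yields:
  a_2 = 91/187
  a_3 = 84/187
  a_4 = 100/187

Starting state is 3, so the absorption probability is a_3 = 84/187.

Answer: 84/187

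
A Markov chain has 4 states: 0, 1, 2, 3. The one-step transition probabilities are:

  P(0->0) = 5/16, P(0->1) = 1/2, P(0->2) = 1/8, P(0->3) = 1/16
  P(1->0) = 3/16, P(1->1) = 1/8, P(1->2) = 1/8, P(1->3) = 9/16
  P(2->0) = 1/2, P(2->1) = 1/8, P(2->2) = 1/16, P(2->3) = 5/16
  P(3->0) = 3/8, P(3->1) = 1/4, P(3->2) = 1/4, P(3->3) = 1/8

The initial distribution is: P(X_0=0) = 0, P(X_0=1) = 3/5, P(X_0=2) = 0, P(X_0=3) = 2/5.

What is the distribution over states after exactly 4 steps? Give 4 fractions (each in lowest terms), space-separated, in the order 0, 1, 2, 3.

Answer: 104729/327680 11369/40960 605/4096 83599/327680

Derivation:
Propagating the distribution step by step (d_{t+1} = d_t * P):
d_0 = (0=0, 1=3/5, 2=0, 3=2/5)
  d_1[0] = 0*5/16 + 3/5*3/16 + 0*1/2 + 2/5*3/8 = 21/80
  d_1[1] = 0*1/2 + 3/5*1/8 + 0*1/8 + 2/5*1/4 = 7/40
  d_1[2] = 0*1/8 + 3/5*1/8 + 0*1/16 + 2/5*1/4 = 7/40
  d_1[3] = 0*1/16 + 3/5*9/16 + 0*5/16 + 2/5*1/8 = 31/80
d_1 = (0=21/80, 1=7/40, 2=7/40, 3=31/80)
  d_2[0] = 21/80*5/16 + 7/40*3/16 + 7/40*1/2 + 31/80*3/8 = 89/256
  d_2[1] = 21/80*1/2 + 7/40*1/8 + 7/40*1/8 + 31/80*1/4 = 87/320
  d_2[2] = 21/80*1/8 + 7/40*1/8 + 7/40*1/16 + 31/80*1/4 = 13/80
  d_2[3] = 21/80*1/16 + 7/40*9/16 + 7/40*5/16 + 31/80*1/8 = 279/1280
d_2 = (0=89/256, 1=87/320, 2=13/80, 3=279/1280)
  d_3[0] = 89/256*5/16 + 87/320*3/16 + 13/80*1/2 + 279/1280*3/8 = 6607/20480
  d_3[1] = 89/256*1/2 + 87/320*1/8 + 13/80*1/8 + 279/1280*1/4 = 1447/5120
  d_3[2] = 89/256*1/8 + 87/320*1/8 + 13/80*1/16 + 279/1280*1/4 = 291/2048
  d_3[3] = 89/256*1/16 + 87/320*9/16 + 13/80*5/16 + 279/1280*1/8 = 1035/4096
d_3 = (0=6607/20480, 1=1447/5120, 2=291/2048, 3=1035/4096)
  d_4[0] = 6607/20480*5/16 + 1447/5120*3/16 + 291/2048*1/2 + 1035/4096*3/8 = 104729/327680
  d_4[1] = 6607/20480*1/2 + 1447/5120*1/8 + 291/2048*1/8 + 1035/4096*1/4 = 11369/40960
  d_4[2] = 6607/20480*1/8 + 1447/5120*1/8 + 291/2048*1/16 + 1035/4096*1/4 = 605/4096
  d_4[3] = 6607/20480*1/16 + 1447/5120*9/16 + 291/2048*5/16 + 1035/4096*1/8 = 83599/327680
d_4 = (0=104729/327680, 1=11369/40960, 2=605/4096, 3=83599/327680)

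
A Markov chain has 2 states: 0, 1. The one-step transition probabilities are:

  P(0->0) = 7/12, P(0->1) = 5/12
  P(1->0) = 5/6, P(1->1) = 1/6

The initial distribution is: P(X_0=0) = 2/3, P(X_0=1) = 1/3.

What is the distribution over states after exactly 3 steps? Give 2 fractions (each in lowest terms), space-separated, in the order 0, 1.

Propagating the distribution step by step (d_{t+1} = d_t * P):
d_0 = (0=2/3, 1=1/3)
  d_1[0] = 2/3*7/12 + 1/3*5/6 = 2/3
  d_1[1] = 2/3*5/12 + 1/3*1/6 = 1/3
d_1 = (0=2/3, 1=1/3)
  d_2[0] = 2/3*7/12 + 1/3*5/6 = 2/3
  d_2[1] = 2/3*5/12 + 1/3*1/6 = 1/3
d_2 = (0=2/3, 1=1/3)
  d_3[0] = 2/3*7/12 + 1/3*5/6 = 2/3
  d_3[1] = 2/3*5/12 + 1/3*1/6 = 1/3
d_3 = (0=2/3, 1=1/3)

Answer: 2/3 1/3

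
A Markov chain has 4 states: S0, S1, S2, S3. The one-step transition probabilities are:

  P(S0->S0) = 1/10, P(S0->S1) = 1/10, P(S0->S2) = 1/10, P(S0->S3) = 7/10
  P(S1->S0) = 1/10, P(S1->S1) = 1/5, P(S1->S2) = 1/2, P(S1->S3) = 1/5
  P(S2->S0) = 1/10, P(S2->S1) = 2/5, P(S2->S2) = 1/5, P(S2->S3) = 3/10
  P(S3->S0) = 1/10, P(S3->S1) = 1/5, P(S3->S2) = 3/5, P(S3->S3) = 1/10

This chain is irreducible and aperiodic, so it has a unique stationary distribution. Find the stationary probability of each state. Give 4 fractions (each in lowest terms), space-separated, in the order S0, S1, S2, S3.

The stationary distribution satisfies pi = pi * P, i.e.:
  pi_S0 = 1/10*pi_S0 + 1/10*pi_S1 + 1/10*pi_S2 + 1/10*pi_S3
  pi_S1 = 1/10*pi_S0 + 1/5*pi_S1 + 2/5*pi_S2 + 1/5*pi_S3
  pi_S2 = 1/10*pi_S0 + 1/2*pi_S1 + 1/5*pi_S2 + 3/5*pi_S3
  pi_S3 = 7/10*pi_S0 + 1/5*pi_S1 + 3/10*pi_S2 + 1/10*pi_S3
with normalization: pi_S0 + pi_S1 + pi_S2 + pi_S3 = 1.

Using the first 3 balance equations plus normalization, the linear system A*pi = b is:
  [-9/10, 1/10, 1/10, 1/10] . pi = 0
  [1/10, -4/5, 2/5, 1/5] . pi = 0
  [1/10, 1/2, -4/5, 3/5] . pi = 0
  [1, 1, 1, 1] . pi = 1

Solving yields:
  pi_S0 = 1/10
  pi_S1 = 94/355
  pi_S2 = 531/1420
  pi_S3 = 371/1420

Verification (pi * P):
  1/10*1/10 + 94/355*1/10 + 531/1420*1/10 + 371/1420*1/10 = 1/10 = pi_S0  (ok)
  1/10*1/10 + 94/355*1/5 + 531/1420*2/5 + 371/1420*1/5 = 94/355 = pi_S1  (ok)
  1/10*1/10 + 94/355*1/2 + 531/1420*1/5 + 371/1420*3/5 = 531/1420 = pi_S2  (ok)
  1/10*7/10 + 94/355*1/5 + 531/1420*3/10 + 371/1420*1/10 = 371/1420 = pi_S3  (ok)

Answer: 1/10 94/355 531/1420 371/1420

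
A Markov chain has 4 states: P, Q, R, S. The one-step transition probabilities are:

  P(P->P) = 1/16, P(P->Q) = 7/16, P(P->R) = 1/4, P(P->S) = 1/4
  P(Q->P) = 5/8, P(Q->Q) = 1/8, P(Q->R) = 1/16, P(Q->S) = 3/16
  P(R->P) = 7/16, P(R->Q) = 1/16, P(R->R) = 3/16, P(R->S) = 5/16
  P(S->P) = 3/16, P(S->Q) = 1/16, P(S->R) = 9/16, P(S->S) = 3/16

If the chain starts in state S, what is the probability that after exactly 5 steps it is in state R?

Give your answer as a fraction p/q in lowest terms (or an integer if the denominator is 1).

Computing P^5 by repeated multiplication:
P^1 =
  P: [1/16, 7/16, 1/4, 1/4]
  Q: [5/8, 1/8, 1/16, 3/16]
  R: [7/16, 1/16, 3/16, 5/16]
  S: [3/16, 1/16, 9/16, 3/16]
P^2 =
  P: [111/256, 29/256, 59/256, 57/256]
  Q: [23/128, 39/128, 9/32, 15/64]
  R: [53/256, 59/256, 83/256, 61/256]
  S: [85/256, 35/256, 67/256, 69/256]
P^3 =
  P: [985/4096, 951/4096, 1163/4096, 997/4096]
  Q: [755/2048, 305/2048, 509/2048, 479/2048]
  R: [1407/4096, 633/4096, 1069/4096, 987/4096]
  S: [1111/4096, 801/4096, 1197/4096, 987/4096]
P^4 =
  P: [21627/65536, 10957/65536, 17353/65536, 15599/65536]
  Q: [8805/32768, 6883/32768, 9163/32768, 7917/32768]
  R: [18181/65536, 13171/65536, 18351/65536, 15833/65536]
  S: [20461/65536, 11563/65536, 17719/65536, 15793/65536]
P^5 =
  P: [299465/1048576, 206255/1048576, 289915/1048576, 252941/1048576]
  Q: [165527/524288, 92481/524288, 140845/524288, 125435/524288]
  R: [325847/1048576, 187793/1048576, 283445/1048576, 251491/1048576]
  S: [307503/1048576, 199865/1048576, 288701/1048576, 252507/1048576]

(P^5)[S -> R] = 288701/1048576

Answer: 288701/1048576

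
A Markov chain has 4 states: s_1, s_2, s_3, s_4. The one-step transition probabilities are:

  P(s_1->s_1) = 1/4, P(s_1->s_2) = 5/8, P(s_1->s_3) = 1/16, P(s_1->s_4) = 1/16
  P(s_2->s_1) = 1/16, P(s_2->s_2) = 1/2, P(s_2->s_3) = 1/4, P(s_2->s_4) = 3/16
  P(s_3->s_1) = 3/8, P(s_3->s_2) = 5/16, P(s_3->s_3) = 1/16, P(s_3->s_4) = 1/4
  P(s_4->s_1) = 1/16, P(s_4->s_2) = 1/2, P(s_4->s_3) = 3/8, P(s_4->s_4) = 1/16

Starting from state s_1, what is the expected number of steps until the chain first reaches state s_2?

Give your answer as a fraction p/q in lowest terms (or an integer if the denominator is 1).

Answer: 3856/2267

Derivation:
Let h_i = expected steps to first reach s_2 from state i.
Boundary: h_s_2 = 0.
First-step equations for the other states:
  h_s_1 = 1 + 1/4*h_s_1 + 5/8*h_s_2 + 1/16*h_s_3 + 1/16*h_s_4
  h_s_3 = 1 + 3/8*h_s_1 + 5/16*h_s_2 + 1/16*h_s_3 + 1/4*h_s_4
  h_s_4 = 1 + 1/16*h_s_1 + 1/2*h_s_2 + 3/8*h_s_3 + 1/16*h_s_4

Substituting h_s_2 = 0 and rearranging gives the linear system (I - Q) h = 1:
  [3/4, -1/16, -1/16] . (h_s_1, h_s_3, h_s_4) = 1
  [-3/8, 15/16, -1/4] . (h_s_1, h_s_3, h_s_4) = 1
  [-1/16, -3/8, 15/16] . (h_s_1, h_s_3, h_s_4) = 1

Solving yields:
  h_s_1 = 3856/2267
  h_s_3 = 5232/2267
  h_s_4 = 4768/2267

Starting state is s_1, so the expected hitting time is h_s_1 = 3856/2267.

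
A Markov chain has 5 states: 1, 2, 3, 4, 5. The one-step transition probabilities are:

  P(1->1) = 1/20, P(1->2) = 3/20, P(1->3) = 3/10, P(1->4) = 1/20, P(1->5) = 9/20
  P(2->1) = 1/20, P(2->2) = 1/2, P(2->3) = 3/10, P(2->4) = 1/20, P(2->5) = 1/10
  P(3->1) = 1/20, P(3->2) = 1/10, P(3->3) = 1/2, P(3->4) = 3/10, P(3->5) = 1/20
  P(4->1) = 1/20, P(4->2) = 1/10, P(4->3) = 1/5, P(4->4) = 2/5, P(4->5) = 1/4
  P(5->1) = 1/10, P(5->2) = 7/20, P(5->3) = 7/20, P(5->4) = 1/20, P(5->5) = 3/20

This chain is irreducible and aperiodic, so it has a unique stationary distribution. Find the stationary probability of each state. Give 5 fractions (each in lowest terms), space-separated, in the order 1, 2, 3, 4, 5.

The stationary distribution satisfies pi = pi * P, i.e.:
  pi_1 = 1/20*pi_1 + 1/20*pi_2 + 1/20*pi_3 + 1/20*pi_4 + 1/10*pi_5
  pi_2 = 3/20*pi_1 + 1/2*pi_2 + 1/10*pi_3 + 1/10*pi_4 + 7/20*pi_5
  pi_3 = 3/10*pi_1 + 3/10*pi_2 + 1/2*pi_3 + 1/5*pi_4 + 7/20*pi_5
  pi_4 = 1/20*pi_1 + 1/20*pi_2 + 3/10*pi_3 + 2/5*pi_4 + 1/20*pi_5
  pi_5 = 9/20*pi_1 + 1/10*pi_2 + 1/20*pi_3 + 1/4*pi_4 + 3/20*pi_5
with normalization: pi_1 + pi_2 + pi_3 + pi_4 + pi_5 = 1.

Using the first 4 balance equations plus normalization, the linear system A*pi = b is:
  [-19/20, 1/20, 1/20, 1/20, 1/10] . pi = 0
  [3/20, -1/2, 1/10, 1/10, 7/20] . pi = 0
  [3/10, 3/10, -1/2, 1/5, 7/20] . pi = 0
  [1/20, 1/20, 3/10, -3/5, 1/20] . pi = 0
  [1, 1, 1, 1, 1] . pi = 1

Solving yields:
  pi_1 = 2319/40637
  pi_2 = 9359/40637
  pi_3 = 29019/81274
  pi_4 = 17413/81274
  pi_5 = 5743/40637

Verification (pi * P):
  2319/40637*1/20 + 9359/40637*1/20 + 29019/81274*1/20 + 17413/81274*1/20 + 5743/40637*1/10 = 2319/40637 = pi_1  (ok)
  2319/40637*3/20 + 9359/40637*1/2 + 29019/81274*1/10 + 17413/81274*1/10 + 5743/40637*7/20 = 9359/40637 = pi_2  (ok)
  2319/40637*3/10 + 9359/40637*3/10 + 29019/81274*1/2 + 17413/81274*1/5 + 5743/40637*7/20 = 29019/81274 = pi_3  (ok)
  2319/40637*1/20 + 9359/40637*1/20 + 29019/81274*3/10 + 17413/81274*2/5 + 5743/40637*1/20 = 17413/81274 = pi_4  (ok)
  2319/40637*9/20 + 9359/40637*1/10 + 29019/81274*1/20 + 17413/81274*1/4 + 5743/40637*3/20 = 5743/40637 = pi_5  (ok)

Answer: 2319/40637 9359/40637 29019/81274 17413/81274 5743/40637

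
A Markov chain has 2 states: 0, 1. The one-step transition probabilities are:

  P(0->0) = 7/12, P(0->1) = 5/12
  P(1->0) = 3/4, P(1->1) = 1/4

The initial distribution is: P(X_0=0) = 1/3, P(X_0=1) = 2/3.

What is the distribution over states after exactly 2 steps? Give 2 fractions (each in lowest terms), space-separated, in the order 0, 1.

Answer: 137/216 79/216

Derivation:
Propagating the distribution step by step (d_{t+1} = d_t * P):
d_0 = (0=1/3, 1=2/3)
  d_1[0] = 1/3*7/12 + 2/3*3/4 = 25/36
  d_1[1] = 1/3*5/12 + 2/3*1/4 = 11/36
d_1 = (0=25/36, 1=11/36)
  d_2[0] = 25/36*7/12 + 11/36*3/4 = 137/216
  d_2[1] = 25/36*5/12 + 11/36*1/4 = 79/216
d_2 = (0=137/216, 1=79/216)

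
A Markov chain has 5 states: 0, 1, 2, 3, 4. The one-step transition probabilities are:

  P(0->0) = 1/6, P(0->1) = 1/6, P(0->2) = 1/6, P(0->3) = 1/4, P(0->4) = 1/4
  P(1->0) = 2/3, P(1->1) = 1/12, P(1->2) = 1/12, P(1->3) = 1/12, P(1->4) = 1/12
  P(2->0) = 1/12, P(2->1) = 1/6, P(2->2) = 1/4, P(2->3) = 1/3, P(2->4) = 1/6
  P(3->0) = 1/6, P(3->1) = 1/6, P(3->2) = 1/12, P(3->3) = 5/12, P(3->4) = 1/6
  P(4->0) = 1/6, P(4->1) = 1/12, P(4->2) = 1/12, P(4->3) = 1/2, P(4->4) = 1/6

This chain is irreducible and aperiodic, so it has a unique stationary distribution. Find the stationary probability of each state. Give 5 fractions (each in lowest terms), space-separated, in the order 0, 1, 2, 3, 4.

Answer: 853/3763 2643/18815 2308/18815 6328/18815 3271/18815

Derivation:
The stationary distribution satisfies pi = pi * P, i.e.:
  pi_0 = 1/6*pi_0 + 2/3*pi_1 + 1/12*pi_2 + 1/6*pi_3 + 1/6*pi_4
  pi_1 = 1/6*pi_0 + 1/12*pi_1 + 1/6*pi_2 + 1/6*pi_3 + 1/12*pi_4
  pi_2 = 1/6*pi_0 + 1/12*pi_1 + 1/4*pi_2 + 1/12*pi_3 + 1/12*pi_4
  pi_3 = 1/4*pi_0 + 1/12*pi_1 + 1/3*pi_2 + 5/12*pi_3 + 1/2*pi_4
  pi_4 = 1/4*pi_0 + 1/12*pi_1 + 1/6*pi_2 + 1/6*pi_3 + 1/6*pi_4
with normalization: pi_0 + pi_1 + pi_2 + pi_3 + pi_4 = 1.

Using the first 4 balance equations plus normalization, the linear system A*pi = b is:
  [-5/6, 2/3, 1/12, 1/6, 1/6] . pi = 0
  [1/6, -11/12, 1/6, 1/6, 1/12] . pi = 0
  [1/6, 1/12, -3/4, 1/12, 1/12] . pi = 0
  [1/4, 1/12, 1/3, -7/12, 1/2] . pi = 0
  [1, 1, 1, 1, 1] . pi = 1

Solving yields:
  pi_0 = 853/3763
  pi_1 = 2643/18815
  pi_2 = 2308/18815
  pi_3 = 6328/18815
  pi_4 = 3271/18815

Verification (pi * P):
  853/3763*1/6 + 2643/18815*2/3 + 2308/18815*1/12 + 6328/18815*1/6 + 3271/18815*1/6 = 853/3763 = pi_0  (ok)
  853/3763*1/6 + 2643/18815*1/12 + 2308/18815*1/6 + 6328/18815*1/6 + 3271/18815*1/12 = 2643/18815 = pi_1  (ok)
  853/3763*1/6 + 2643/18815*1/12 + 2308/18815*1/4 + 6328/18815*1/12 + 3271/18815*1/12 = 2308/18815 = pi_2  (ok)
  853/3763*1/4 + 2643/18815*1/12 + 2308/18815*1/3 + 6328/18815*5/12 + 3271/18815*1/2 = 6328/18815 = pi_3  (ok)
  853/3763*1/4 + 2643/18815*1/12 + 2308/18815*1/6 + 6328/18815*1/6 + 3271/18815*1/6 = 3271/18815 = pi_4  (ok)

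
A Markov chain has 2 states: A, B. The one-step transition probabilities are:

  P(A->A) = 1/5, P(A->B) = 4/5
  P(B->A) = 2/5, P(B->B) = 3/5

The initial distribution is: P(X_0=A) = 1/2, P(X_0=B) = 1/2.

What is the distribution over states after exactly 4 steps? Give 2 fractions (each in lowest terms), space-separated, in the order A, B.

Answer: 417/1250 833/1250

Derivation:
Propagating the distribution step by step (d_{t+1} = d_t * P):
d_0 = (A=1/2, B=1/2)
  d_1[A] = 1/2*1/5 + 1/2*2/5 = 3/10
  d_1[B] = 1/2*4/5 + 1/2*3/5 = 7/10
d_1 = (A=3/10, B=7/10)
  d_2[A] = 3/10*1/5 + 7/10*2/5 = 17/50
  d_2[B] = 3/10*4/5 + 7/10*3/5 = 33/50
d_2 = (A=17/50, B=33/50)
  d_3[A] = 17/50*1/5 + 33/50*2/5 = 83/250
  d_3[B] = 17/50*4/5 + 33/50*3/5 = 167/250
d_3 = (A=83/250, B=167/250)
  d_4[A] = 83/250*1/5 + 167/250*2/5 = 417/1250
  d_4[B] = 83/250*4/5 + 167/250*3/5 = 833/1250
d_4 = (A=417/1250, B=833/1250)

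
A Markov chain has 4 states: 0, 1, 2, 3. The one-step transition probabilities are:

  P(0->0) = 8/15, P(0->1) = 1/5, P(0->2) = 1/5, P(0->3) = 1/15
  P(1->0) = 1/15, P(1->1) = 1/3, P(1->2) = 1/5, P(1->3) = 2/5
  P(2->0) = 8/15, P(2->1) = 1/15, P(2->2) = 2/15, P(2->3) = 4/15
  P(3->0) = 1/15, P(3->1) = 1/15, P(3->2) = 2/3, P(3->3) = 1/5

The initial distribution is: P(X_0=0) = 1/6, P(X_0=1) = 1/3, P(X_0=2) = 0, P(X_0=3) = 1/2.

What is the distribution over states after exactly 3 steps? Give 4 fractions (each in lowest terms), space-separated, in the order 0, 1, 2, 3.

Answer: 7223/20250 1489/10125 997/3375 4067/20250

Derivation:
Propagating the distribution step by step (d_{t+1} = d_t * P):
d_0 = (0=1/6, 1=1/3, 2=0, 3=1/2)
  d_1[0] = 1/6*8/15 + 1/3*1/15 + 0*8/15 + 1/2*1/15 = 13/90
  d_1[1] = 1/6*1/5 + 1/3*1/3 + 0*1/15 + 1/2*1/15 = 8/45
  d_1[2] = 1/6*1/5 + 1/3*1/5 + 0*2/15 + 1/2*2/3 = 13/30
  d_1[3] = 1/6*1/15 + 1/3*2/5 + 0*4/15 + 1/2*1/5 = 11/45
d_1 = (0=13/90, 1=8/45, 2=13/30, 3=11/45)
  d_2[0] = 13/90*8/15 + 8/45*1/15 + 13/30*8/15 + 11/45*1/15 = 227/675
  d_2[1] = 13/90*1/5 + 8/45*1/3 + 13/30*1/15 + 11/45*1/15 = 2/15
  d_2[2] = 13/90*1/5 + 8/45*1/5 + 13/30*2/15 + 11/45*2/3 = 77/270
  d_2[3] = 13/90*1/15 + 8/45*2/5 + 13/30*4/15 + 11/45*1/5 = 331/1350
d_2 = (0=227/675, 1=2/15, 2=77/270, 3=331/1350)
  d_3[0] = 227/675*8/15 + 2/15*1/15 + 77/270*8/15 + 331/1350*1/15 = 7223/20250
  d_3[1] = 227/675*1/5 + 2/15*1/3 + 77/270*1/15 + 331/1350*1/15 = 1489/10125
  d_3[2] = 227/675*1/5 + 2/15*1/5 + 77/270*2/15 + 331/1350*2/3 = 997/3375
  d_3[3] = 227/675*1/15 + 2/15*2/5 + 77/270*4/15 + 331/1350*1/5 = 4067/20250
d_3 = (0=7223/20250, 1=1489/10125, 2=997/3375, 3=4067/20250)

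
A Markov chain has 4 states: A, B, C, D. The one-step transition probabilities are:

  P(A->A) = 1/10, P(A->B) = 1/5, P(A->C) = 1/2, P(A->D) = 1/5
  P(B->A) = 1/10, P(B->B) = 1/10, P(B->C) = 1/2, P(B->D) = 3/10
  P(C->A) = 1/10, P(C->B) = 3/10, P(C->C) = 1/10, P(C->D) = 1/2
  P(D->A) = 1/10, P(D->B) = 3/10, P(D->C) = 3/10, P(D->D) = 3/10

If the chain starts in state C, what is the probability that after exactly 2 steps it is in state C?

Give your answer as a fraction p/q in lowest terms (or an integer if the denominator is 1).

Computing P^2 by repeated multiplication:
P^1 =
  A: [1/10, 1/5, 1/2, 1/5]
  B: [1/10, 1/10, 1/2, 3/10]
  C: [1/10, 3/10, 1/10, 1/2]
  D: [1/10, 3/10, 3/10, 3/10]
P^2 =
  A: [1/10, 1/4, 13/50, 39/100]
  B: [1/10, 27/100, 6/25, 39/100]
  C: [1/10, 23/100, 9/25, 31/100]
  D: [1/10, 23/100, 8/25, 7/20]

(P^2)[C -> C] = 9/25

Answer: 9/25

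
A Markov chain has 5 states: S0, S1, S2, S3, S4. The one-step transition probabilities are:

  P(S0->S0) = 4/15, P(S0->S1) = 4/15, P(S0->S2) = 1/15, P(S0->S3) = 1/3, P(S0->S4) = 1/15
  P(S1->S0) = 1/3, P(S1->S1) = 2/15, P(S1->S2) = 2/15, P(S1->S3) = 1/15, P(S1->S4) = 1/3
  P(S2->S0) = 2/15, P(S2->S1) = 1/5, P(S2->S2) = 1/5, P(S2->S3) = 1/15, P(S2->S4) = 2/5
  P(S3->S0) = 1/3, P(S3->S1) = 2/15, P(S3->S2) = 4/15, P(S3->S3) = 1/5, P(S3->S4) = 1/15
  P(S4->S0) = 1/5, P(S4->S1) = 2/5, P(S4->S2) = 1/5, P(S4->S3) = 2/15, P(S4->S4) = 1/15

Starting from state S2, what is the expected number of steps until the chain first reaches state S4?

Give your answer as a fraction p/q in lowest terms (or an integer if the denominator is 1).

Answer: 12425/3232

Derivation:
Let h_i = expected steps to first reach S4 from state i.
Boundary: h_S4 = 0.
First-step equations for the other states:
  h_S0 = 1 + 4/15*h_S0 + 4/15*h_S1 + 1/15*h_S2 + 1/3*h_S3 + 1/15*h_S4
  h_S1 = 1 + 1/3*h_S0 + 2/15*h_S1 + 2/15*h_S2 + 1/15*h_S3 + 1/3*h_S4
  h_S2 = 1 + 2/15*h_S0 + 1/5*h_S1 + 1/5*h_S2 + 1/15*h_S3 + 2/5*h_S4
  h_S3 = 1 + 1/3*h_S0 + 2/15*h_S1 + 4/15*h_S2 + 1/5*h_S3 + 1/15*h_S4

Substituting h_S4 = 0 and rearranging gives the linear system (I - Q) h = 1:
  [11/15, -4/15, -1/15, -1/3] . (h_S0, h_S1, h_S2, h_S3) = 1
  [-1/3, 13/15, -2/15, -1/15] . (h_S0, h_S1, h_S2, h_S3) = 1
  [-2/15, -1/5, 4/5, -1/15] . (h_S0, h_S1, h_S2, h_S3) = 1
  [-1/3, -2/15, -4/15, 4/5] . (h_S0, h_S1, h_S2, h_S3) = 1

Solving yields:
  h_S0 = 9635/1616
  h_S1 = 14485/3232
  h_S2 = 12425/3232
  h_S3 = 18625/3232

Starting state is S2, so the expected hitting time is h_S2 = 12425/3232.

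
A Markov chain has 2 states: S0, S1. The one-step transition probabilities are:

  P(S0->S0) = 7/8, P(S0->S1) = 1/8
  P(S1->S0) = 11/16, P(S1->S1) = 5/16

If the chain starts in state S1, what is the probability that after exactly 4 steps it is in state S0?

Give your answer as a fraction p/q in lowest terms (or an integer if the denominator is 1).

Answer: 55385/65536

Derivation:
Computing P^4 by repeated multiplication:
P^1 =
  S0: [7/8, 1/8]
  S1: [11/16, 5/16]
P^2 =
  S0: [109/128, 19/128]
  S1: [209/256, 47/256]
P^3 =
  S0: [1735/2048, 313/2048]
  S1: [3443/4096, 653/4096]
P^4 =
  S0: [27733/32768, 5035/32768]
  S1: [55385/65536, 10151/65536]

(P^4)[S1 -> S0] = 55385/65536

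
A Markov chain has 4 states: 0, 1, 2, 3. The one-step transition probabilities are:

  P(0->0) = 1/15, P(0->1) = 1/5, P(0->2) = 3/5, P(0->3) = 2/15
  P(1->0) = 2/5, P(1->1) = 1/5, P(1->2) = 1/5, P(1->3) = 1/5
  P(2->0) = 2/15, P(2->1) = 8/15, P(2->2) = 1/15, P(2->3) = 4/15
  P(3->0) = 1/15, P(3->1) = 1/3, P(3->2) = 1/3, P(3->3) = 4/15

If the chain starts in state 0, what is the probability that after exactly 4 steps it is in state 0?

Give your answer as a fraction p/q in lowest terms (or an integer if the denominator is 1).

Answer: 1834/10125

Derivation:
Computing P^4 by repeated multiplication:
P^1 =
  0: [1/15, 1/5, 3/5, 2/15]
  1: [2/5, 1/5, 1/5, 1/5]
  2: [2/15, 8/15, 1/15, 4/15]
  3: [1/15, 1/3, 1/3, 4/15]
P^2 =
  0: [13/75, 94/225, 37/225, 11/45]
  1: [11/75, 22/75, 9/25, 1/5]
  2: [56/225, 58/225, 7/25, 16/75]
  3: [1/5, 26/75, 49/225, 53/225]
P^3 =
  0: [244/1125, 194/675, 7/25, 728/3375]
  1: [212/1125, 26/75, 89/375, 256/1125]
  2: [578/3375, 362/1125, 109/375, 146/675]
  3: [664/3375, 38/125, 953/3375, 244/1125]
P^4 =
  0: [1834/10125, 16306/50625, 14083/50625, 11066/50625]
  1: [1114/5625, 5222/16875, 37/135, 3686/16875]
  2: [3262/16875, 3298/10125, 13091/50625, 11258/50625]
  3: [9458/50625, 16354/50625, 13667/50625, 11146/50625]

(P^4)[0 -> 0] = 1834/10125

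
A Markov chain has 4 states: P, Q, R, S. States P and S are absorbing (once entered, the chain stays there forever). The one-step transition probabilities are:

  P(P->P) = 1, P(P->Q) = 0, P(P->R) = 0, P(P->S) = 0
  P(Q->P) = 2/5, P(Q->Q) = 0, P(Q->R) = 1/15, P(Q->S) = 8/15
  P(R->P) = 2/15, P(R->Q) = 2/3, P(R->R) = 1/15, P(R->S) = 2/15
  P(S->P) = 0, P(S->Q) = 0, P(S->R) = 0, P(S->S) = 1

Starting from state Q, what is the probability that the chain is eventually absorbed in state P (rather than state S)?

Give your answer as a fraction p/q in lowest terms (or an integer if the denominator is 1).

Let a_i = P(absorbed in P | start in state i).
Boundary conditions: a_P = 1, a_S = 0.
For each transient state i, a_i = sum_j P(i->j) * a_j:
  a_Q = 2/5*a_P + 0*a_Q + 1/15*a_R + 8/15*a_S
  a_R = 2/15*a_P + 2/3*a_Q + 1/15*a_R + 2/15*a_S

Substituting a_P = 1 and a_S = 0, rearrange to (I - Q) a = r where r[i] = P(i -> P):
  [1, -1/15] . (a_Q, a_R) = 2/5
  [-2/3, 14/15] . (a_Q, a_R) = 2/15

Solving yields:
  a_Q = 43/100
  a_R = 9/20

Starting state is Q, so the absorption probability is a_Q = 43/100.

Answer: 43/100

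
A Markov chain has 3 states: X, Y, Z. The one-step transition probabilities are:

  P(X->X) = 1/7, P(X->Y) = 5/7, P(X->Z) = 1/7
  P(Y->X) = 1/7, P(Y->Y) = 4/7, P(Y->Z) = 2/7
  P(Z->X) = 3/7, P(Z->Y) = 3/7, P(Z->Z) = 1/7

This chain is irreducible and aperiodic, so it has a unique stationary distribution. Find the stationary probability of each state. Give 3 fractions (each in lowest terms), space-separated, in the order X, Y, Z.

The stationary distribution satisfies pi = pi * P, i.e.:
  pi_X = 1/7*pi_X + 1/7*pi_Y + 3/7*pi_Z
  pi_Y = 5/7*pi_X + 4/7*pi_Y + 3/7*pi_Z
  pi_Z = 1/7*pi_X + 2/7*pi_Y + 1/7*pi_Z
with normalization: pi_X + pi_Y + pi_Z = 1.

Using the first 2 balance equations plus normalization, the linear system A*pi = b is:
  [-6/7, 1/7, 3/7] . pi = 0
  [5/7, -3/7, 3/7] . pi = 0
  [1, 1, 1] . pi = 1

Solving yields:
  pi_X = 6/29
  pi_Y = 33/58
  pi_Z = 13/58

Verification (pi * P):
  6/29*1/7 + 33/58*1/7 + 13/58*3/7 = 6/29 = pi_X  (ok)
  6/29*5/7 + 33/58*4/7 + 13/58*3/7 = 33/58 = pi_Y  (ok)
  6/29*1/7 + 33/58*2/7 + 13/58*1/7 = 13/58 = pi_Z  (ok)

Answer: 6/29 33/58 13/58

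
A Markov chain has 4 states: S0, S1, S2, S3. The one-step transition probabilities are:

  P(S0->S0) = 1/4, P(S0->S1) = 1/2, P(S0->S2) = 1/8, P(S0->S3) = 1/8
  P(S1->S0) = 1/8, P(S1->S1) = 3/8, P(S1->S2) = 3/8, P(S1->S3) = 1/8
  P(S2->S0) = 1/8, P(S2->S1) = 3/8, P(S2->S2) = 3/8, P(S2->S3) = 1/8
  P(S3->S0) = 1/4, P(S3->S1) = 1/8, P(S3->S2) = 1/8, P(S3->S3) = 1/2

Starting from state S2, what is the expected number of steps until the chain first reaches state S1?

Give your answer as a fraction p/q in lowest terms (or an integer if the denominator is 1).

Answer: 280/97

Derivation:
Let h_i = expected steps to first reach S1 from state i.
Boundary: h_S1 = 0.
First-step equations for the other states:
  h_S0 = 1 + 1/4*h_S0 + 1/2*h_S1 + 1/8*h_S2 + 1/8*h_S3
  h_S2 = 1 + 1/8*h_S0 + 3/8*h_S1 + 3/8*h_S2 + 1/8*h_S3
  h_S3 = 1 + 1/4*h_S0 + 1/8*h_S1 + 1/8*h_S2 + 1/2*h_S3

Substituting h_S1 = 0 and rearranging gives the linear system (I - Q) h = 1:
  [3/4, -1/8, -1/8] . (h_S0, h_S2, h_S3) = 1
  [-1/8, 5/8, -1/8] . (h_S0, h_S2, h_S3) = 1
  [-1/4, -1/8, 1/2] . (h_S0, h_S2, h_S3) = 1

Solving yields:
  h_S0 = 240/97
  h_S2 = 280/97
  h_S3 = 384/97

Starting state is S2, so the expected hitting time is h_S2 = 280/97.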